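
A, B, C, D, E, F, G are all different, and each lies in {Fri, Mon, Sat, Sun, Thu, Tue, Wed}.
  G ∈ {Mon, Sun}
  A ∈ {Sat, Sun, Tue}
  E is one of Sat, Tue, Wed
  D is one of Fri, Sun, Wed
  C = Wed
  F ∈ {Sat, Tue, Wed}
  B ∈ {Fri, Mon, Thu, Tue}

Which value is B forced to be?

Thu

C must be Wed (only option left). Eliminate Wed elsewhere: D, E, F.
The 6 still-open variables together cover exactly {Fri, Mon, Sat, Sun, Thu, Tue} — 6 values for 6 variables — and Thu appears only in B's list, so B = Thu.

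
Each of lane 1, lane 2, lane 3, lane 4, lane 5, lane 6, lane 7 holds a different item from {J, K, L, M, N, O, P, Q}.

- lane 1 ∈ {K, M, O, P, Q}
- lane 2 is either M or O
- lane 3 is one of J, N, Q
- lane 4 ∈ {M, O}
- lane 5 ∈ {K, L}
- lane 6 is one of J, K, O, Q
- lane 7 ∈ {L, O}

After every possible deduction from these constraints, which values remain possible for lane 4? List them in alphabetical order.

lane 2 and lane 4 between them cover only {M, O} — a naked pair. Remove those values from lane 1, lane 6, lane 7.
That leaves lane 7 = L. So lane 5 can't be L.
lane 5 must be K (only option left). Eliminate K elsewhere: lane 1, lane 6.
No further eliminations apply; lane 4 can still be any of M, O.

M, O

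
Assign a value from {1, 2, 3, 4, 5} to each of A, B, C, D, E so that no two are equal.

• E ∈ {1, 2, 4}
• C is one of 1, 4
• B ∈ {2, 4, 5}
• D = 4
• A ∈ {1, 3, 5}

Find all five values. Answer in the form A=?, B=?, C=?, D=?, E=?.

D must be 4 (only option left). Strike 4 from B, C, E.
C's domain is down to {1}, so C = 1. Remove 1 from A, E.
E's domain is down to {2}, so E = 2. Remove 2 from B.
B has just one choice, so B = 5. So A can't be 5.
A has just one choice, so A = 3.

A=3, B=5, C=1, D=4, E=2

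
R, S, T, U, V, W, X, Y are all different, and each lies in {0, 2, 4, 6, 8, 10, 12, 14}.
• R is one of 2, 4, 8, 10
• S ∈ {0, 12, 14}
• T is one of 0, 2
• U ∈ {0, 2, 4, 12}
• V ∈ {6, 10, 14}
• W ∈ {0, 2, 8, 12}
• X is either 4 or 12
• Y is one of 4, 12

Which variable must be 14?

Among the 8 variables, 6 fits only V (and all 8 values in {0, 2, 4, 6, 8, 10, 12, 14} must be used), so V = 6.
The 7 still-open variables draw from only 7 values {0, 2, 4, 8, 10, 12, 14}, so each is used; only R can be 10, hence R = 10.
The 6 still-open variables draw from only 6 values {0, 2, 4, 8, 12, 14}, so each is used; only W can be 8, hence W = 8.
Among the 5 still-open variables, 14 fits only S (and all 5 values in {0, 2, 4, 12, 14} must be used), so S = 14.

S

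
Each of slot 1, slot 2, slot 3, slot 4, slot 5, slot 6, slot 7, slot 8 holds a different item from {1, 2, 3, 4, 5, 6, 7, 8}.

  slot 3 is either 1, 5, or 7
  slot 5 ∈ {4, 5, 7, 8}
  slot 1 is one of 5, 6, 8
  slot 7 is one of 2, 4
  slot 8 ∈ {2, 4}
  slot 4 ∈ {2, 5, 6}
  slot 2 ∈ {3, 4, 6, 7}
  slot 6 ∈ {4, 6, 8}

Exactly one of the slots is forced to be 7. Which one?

Among the 8 variables, 1 fits only slot 3 (and all 8 values in {1, 2, 3, 4, 5, 6, 7, 8} must be used), so slot 3 = 1.
The 7 still-open variables together cover exactly {2, 3, 4, 5, 6, 7, 8} — 7 values for 7 variables — and 3 appears only in slot 2's list, so slot 2 = 3.
Among the 6 still-open variables, 7 fits only slot 5 (and all 6 values in {2, 4, 5, 6, 7, 8} must be used), so slot 5 = 7.

slot 5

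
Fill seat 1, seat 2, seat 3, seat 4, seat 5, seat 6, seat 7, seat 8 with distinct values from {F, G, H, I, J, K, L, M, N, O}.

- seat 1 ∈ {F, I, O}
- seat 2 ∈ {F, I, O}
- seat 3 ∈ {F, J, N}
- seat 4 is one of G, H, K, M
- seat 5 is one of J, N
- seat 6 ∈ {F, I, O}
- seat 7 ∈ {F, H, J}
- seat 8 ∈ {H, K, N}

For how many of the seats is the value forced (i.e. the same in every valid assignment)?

2

seat 1, seat 2, seat 6 between them cover only {F, I, O} — a naked triple. Remove those values from seat 3, seat 7.
The 2 variables seat 3 and seat 5 are confined to {J, N}, which locks those values in; drop them from seat 7, seat 8.
seat 7 has just one choice, so seat 7 = H. Eliminate H elsewhere: seat 4, seat 8.
That leaves seat 8 = K. Eliminate K elsewhere: seat 4.
Determined: seat 7=H, seat 8=K. The other seats each still have more than one consistent value. That makes 2.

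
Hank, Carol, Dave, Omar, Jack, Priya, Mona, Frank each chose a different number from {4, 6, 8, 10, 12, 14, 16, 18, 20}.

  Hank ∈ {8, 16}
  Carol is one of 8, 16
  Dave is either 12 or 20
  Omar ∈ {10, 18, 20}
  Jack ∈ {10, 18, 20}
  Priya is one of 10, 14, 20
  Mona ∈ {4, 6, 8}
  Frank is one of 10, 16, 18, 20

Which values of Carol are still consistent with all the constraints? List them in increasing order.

Hank and Carol share exactly the 2 values {8, 16}; by pigeonhole those values go to them, so strike 8, 16 from Mona, Frank.
The 3 variables Omar, Jack, Frank are confined to {10, 18, 20}, which locks those values in; drop them from Dave, Priya.
That leaves Dave = 12.
Priya has just one choice, so Priya = 14.
No further eliminations apply; Carol can still be any of 8, 16.

8, 16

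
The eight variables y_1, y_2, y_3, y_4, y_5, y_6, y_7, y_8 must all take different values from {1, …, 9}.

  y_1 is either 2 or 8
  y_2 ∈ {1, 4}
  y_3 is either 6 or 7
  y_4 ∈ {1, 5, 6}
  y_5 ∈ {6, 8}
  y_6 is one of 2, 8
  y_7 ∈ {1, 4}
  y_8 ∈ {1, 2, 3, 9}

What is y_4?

y_1 and y_6 share exactly the 2 values {2, 8}; by pigeonhole those values go to them, so strike 2, 8 from y_5, y_8.
y_5 has just one choice, so y_5 = 6. Strike 6 from y_3, y_4.
y_3 must be 7 (only option left).
y_2 and y_7 between them cover only {1, 4} — a naked pair. Remove those values from y_4, y_8.
So y_4 = 5.

5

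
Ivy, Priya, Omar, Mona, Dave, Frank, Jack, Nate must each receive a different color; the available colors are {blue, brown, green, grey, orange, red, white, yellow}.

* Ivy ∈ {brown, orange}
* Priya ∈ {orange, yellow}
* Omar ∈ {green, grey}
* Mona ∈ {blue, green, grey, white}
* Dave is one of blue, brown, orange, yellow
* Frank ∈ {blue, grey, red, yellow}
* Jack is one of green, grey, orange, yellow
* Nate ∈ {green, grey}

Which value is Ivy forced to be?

brown

Among the 8 variables, red fits only Frank (and all 8 values in {blue, brown, green, grey, orange, red, white, yellow} must be used), so Frank = red.
The 7 still-open variables together cover exactly {blue, brown, green, grey, orange, white, yellow} — 7 values for 7 variables — and white appears only in Mona's list, so Mona = white.
The 6 still-open variables draw from only 6 values {blue, brown, green, grey, orange, yellow}, so each is used; only Dave can be blue, hence Dave = blue.
Among the 5 still-open variables, brown fits only Ivy (and all 5 values in {brown, green, grey, orange, yellow} must be used), so Ivy = brown.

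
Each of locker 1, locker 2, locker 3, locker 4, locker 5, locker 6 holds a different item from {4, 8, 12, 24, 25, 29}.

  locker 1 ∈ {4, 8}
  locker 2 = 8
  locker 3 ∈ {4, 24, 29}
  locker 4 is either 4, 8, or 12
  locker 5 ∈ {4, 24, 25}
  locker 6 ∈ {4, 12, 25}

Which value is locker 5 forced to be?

locker 2 has just one choice, so locker 2 = 8. Remove 8 from locker 1, locker 4.
locker 1 has just one choice, so locker 1 = 4. Remove 4 from locker 3, locker 4, locker 5, locker 6.
That leaves locker 4 = 12. So locker 6 can't be 12.
locker 6 has just one choice, so locker 6 = 25. Strike 25 from locker 5.
So locker 5 = 24.

24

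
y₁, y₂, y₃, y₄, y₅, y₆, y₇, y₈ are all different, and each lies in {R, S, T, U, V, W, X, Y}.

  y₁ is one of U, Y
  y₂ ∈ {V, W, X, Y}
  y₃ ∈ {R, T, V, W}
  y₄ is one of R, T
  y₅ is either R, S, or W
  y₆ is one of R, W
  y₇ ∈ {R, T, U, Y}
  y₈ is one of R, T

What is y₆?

W

The 8 variables draw from only 8 values {R, S, T, U, V, W, X, Y}, so each is used; only y₅ can be S, hence y₅ = S.
The 7 still-open variables draw from only 7 values {R, T, U, V, W, X, Y}, so each is used; only y₂ can be X, hence y₂ = X.
Among the 6 still-open variables, V fits only y₃ (and all 6 values in {R, T, U, V, W, Y} must be used), so y₃ = V.
The 5 still-open variables together cover exactly {R, T, U, W, Y} — 5 values for 5 variables — and W appears only in y₆'s list, so y₆ = W.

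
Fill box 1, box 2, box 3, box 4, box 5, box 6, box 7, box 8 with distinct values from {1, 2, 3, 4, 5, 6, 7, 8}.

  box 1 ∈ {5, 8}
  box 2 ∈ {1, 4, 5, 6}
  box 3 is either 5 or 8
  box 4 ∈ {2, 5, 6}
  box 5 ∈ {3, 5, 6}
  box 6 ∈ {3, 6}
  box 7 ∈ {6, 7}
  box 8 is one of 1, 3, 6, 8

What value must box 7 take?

7

Among the 8 variables, 2 fits only box 4 (and all 8 values in {1, 2, 3, 4, 5, 6, 7, 8} must be used), so box 4 = 2.
The 7 still-open variables draw from only 7 values {1, 3, 4, 5, 6, 7, 8}, so each is used; only box 2 can be 4, hence box 2 = 4.
The 6 still-open variables draw from only 6 values {1, 3, 5, 6, 7, 8}, so each is used; only box 8 can be 1, hence box 8 = 1.
The 5 still-open variables draw from only 5 values {3, 5, 6, 7, 8}, so each is used; only box 7 can be 7, hence box 7 = 7.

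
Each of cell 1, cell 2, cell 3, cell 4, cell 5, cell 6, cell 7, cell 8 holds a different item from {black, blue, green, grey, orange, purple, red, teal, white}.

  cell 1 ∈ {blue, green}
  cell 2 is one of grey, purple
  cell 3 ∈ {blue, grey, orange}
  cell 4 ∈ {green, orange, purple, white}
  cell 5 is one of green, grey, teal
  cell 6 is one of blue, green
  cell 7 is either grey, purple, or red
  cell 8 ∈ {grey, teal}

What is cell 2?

Among the 8 variables, red fits only cell 7 (and all 8 values in {blue, green, grey, orange, purple, red, teal, white} must be used), so cell 7 = red.
The 7 still-open variables draw from only 7 values {blue, green, grey, orange, purple, teal, white}, so each is used; only cell 4 can be white, hence cell 4 = white.
The 6 still-open variables draw from only 6 values {blue, green, grey, orange, purple, teal}, so each is used; only cell 3 can be orange, hence cell 3 = orange.
The 5 still-open variables together cover exactly {blue, green, grey, purple, teal} — 5 values for 5 variables — and purple appears only in cell 2's list, so cell 2 = purple.

purple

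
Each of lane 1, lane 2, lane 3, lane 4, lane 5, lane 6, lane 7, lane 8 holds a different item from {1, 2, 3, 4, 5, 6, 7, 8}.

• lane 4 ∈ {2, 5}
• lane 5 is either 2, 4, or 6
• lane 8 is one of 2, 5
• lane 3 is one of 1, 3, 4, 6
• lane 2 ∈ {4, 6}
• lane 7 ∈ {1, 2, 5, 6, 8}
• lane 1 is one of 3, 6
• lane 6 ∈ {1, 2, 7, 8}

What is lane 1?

The 8 variables together cover exactly {1, 2, 3, 4, 5, 6, 7, 8} — 8 values for 8 variables — and 7 appears only in lane 6's list, so lane 6 = 7.
The 7 still-open variables draw from only 7 values {1, 2, 3, 4, 5, 6, 8}, so each is used; only lane 7 can be 8, hence lane 7 = 8.
The 6 still-open variables together cover exactly {1, 2, 3, 4, 5, 6} — 6 values for 6 variables — and 1 appears only in lane 3's list, so lane 3 = 1.
Among the 5 still-open variables, 3 fits only lane 1 (and all 5 values in {2, 3, 4, 5, 6} must be used), so lane 1 = 3.

3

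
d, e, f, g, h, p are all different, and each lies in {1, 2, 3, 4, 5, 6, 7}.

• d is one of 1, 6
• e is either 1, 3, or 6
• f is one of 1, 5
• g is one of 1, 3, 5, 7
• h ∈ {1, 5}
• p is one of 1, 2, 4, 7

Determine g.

f and h between them cover only {1, 5} — a naked pair. Remove those values from d, e, g, p.
That leaves d = 6. Remove 6 from e.
e has just one choice, so e = 3. Eliminate 3 elsewhere: g.
So g = 7.

7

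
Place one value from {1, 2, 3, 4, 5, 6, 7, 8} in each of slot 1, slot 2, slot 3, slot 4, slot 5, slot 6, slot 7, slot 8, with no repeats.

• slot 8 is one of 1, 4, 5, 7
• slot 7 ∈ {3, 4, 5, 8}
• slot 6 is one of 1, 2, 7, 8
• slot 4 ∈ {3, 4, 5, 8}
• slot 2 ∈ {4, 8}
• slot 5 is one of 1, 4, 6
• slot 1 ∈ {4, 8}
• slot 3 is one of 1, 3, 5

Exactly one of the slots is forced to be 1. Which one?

The 8 variables draw from only 8 values {1, 2, 3, 4, 5, 6, 7, 8}, so each is used; only slot 6 can be 2, hence slot 6 = 2.
The 7 still-open variables together cover exactly {1, 3, 4, 5, 6, 7, 8} — 7 values for 7 variables — and 6 appears only in slot 5's list, so slot 5 = 6.
The 6 still-open variables draw from only 6 values {1, 3, 4, 5, 7, 8}, so each is used; only slot 8 can be 7, hence slot 8 = 7.
The 5 still-open variables draw from only 5 values {1, 3, 4, 5, 8}, so each is used; only slot 3 can be 1, hence slot 3 = 1.

slot 3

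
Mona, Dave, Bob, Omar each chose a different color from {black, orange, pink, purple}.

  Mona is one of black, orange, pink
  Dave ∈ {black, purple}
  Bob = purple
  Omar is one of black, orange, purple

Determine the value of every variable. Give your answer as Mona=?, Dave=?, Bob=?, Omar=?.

Bob's domain is down to {purple}, so Bob = purple. Strike purple from Dave, Omar.
Dave's domain is down to {black}, so Dave = black. Eliminate black elsewhere: Mona, Omar.
Omar's domain is down to {orange}, so Omar = orange. Remove orange from Mona.
That leaves Mona = pink.

Mona=pink, Dave=black, Bob=purple, Omar=orange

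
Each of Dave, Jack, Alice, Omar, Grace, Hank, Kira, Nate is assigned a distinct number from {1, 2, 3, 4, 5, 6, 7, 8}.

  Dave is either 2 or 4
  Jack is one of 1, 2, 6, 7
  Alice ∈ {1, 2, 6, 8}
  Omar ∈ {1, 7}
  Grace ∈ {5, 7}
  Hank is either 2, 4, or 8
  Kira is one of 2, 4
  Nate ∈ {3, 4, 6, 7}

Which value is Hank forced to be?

8

The 8 variables draw from only 8 values {1, 2, 3, 4, 5, 6, 7, 8}, so each is used; only Nate can be 3, hence Nate = 3.
Among the 7 still-open variables, 5 fits only Grace (and all 7 values in {1, 2, 4, 5, 6, 7, 8} must be used), so Grace = 5.
The 2 variables Dave and Kira are confined to {2, 4}, which locks those values in; drop them from Jack, Alice, Hank.
So Hank = 8.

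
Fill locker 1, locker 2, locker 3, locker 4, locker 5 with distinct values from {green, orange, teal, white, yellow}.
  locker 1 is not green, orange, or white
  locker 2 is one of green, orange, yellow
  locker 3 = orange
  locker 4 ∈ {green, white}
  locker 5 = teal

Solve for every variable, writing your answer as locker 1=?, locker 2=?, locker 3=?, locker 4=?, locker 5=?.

locker 3's domain is down to {orange}, so locker 3 = orange. Strike orange from locker 2.
locker 5's domain is down to {teal}, so locker 5 = teal. Eliminate teal elsewhere: locker 1.
locker 1 must be yellow (only option left). Remove yellow from locker 2.
That leaves locker 2 = green. So locker 4 can't be green.
That leaves locker 4 = white.

locker 1=yellow, locker 2=green, locker 3=orange, locker 4=white, locker 5=teal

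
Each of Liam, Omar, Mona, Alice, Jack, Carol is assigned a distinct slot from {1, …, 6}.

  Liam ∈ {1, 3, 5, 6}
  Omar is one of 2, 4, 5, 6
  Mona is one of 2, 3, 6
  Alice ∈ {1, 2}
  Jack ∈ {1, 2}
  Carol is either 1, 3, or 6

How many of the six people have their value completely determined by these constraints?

The 6 variables draw from only 6 values {1, 2, 3, 4, 5, 6}, so each is used; only Omar can be 4, hence Omar = 4.
The 5 still-open variables draw from only 5 values {1, 2, 3, 5, 6}, so each is used; only Liam can be 5, hence Liam = 5.
The 2 variables Alice and Jack are confined to {1, 2}, which locks those values in; drop them from Mona, Carol.
Determined: Liam=5, Omar=4. The other people each still have more than one consistent value. That makes 2.

2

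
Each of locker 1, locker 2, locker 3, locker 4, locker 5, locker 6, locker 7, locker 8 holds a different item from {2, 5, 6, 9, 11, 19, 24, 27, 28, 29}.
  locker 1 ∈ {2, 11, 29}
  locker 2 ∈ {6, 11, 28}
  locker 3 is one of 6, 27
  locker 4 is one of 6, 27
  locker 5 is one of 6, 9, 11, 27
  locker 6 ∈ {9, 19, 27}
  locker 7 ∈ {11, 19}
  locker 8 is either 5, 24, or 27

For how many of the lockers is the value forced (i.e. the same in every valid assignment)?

1

The 2 variables locker 3 and locker 4 are confined to {6, 27}, which locks those values in; drop them from locker 2, locker 5, locker 6, locker 8.
The 3 variables locker 5, locker 6, locker 7 are confined to {9, 11, 19}, which locks those values in; drop them from locker 1, locker 2.
locker 2's domain is down to {28}, so locker 2 = 28.
Determined: locker 2=28. The other lockers each still have more than one consistent value. That makes 1.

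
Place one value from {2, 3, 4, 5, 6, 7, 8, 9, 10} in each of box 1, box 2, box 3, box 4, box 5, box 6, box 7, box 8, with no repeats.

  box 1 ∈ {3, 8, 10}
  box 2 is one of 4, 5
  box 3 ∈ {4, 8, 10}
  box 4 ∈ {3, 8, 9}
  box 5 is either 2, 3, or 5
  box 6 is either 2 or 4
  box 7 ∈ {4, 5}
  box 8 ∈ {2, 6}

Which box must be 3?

box 5

The 8 variables draw from only 8 values {2, 3, 4, 5, 6, 8, 9, 10}, so each is used; only box 8 can be 6, hence box 8 = 6.
Among the 7 still-open variables, 9 fits only box 4 (and all 7 values in {2, 3, 4, 5, 8, 9, 10} must be used), so box 4 = 9.
box 2 and box 7 between them cover only {4, 5} — a naked pair. Remove those values from box 3, box 5, box 6.
box 6 has just one choice, so box 6 = 2. Strike 2 from box 5.
So 3 goes to box 5.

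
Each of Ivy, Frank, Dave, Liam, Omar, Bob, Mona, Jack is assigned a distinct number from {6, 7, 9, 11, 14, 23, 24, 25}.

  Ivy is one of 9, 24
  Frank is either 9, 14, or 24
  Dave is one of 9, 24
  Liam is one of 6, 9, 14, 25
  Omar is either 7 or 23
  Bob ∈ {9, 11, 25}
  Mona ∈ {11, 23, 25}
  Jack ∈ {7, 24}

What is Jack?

The 8 variables draw from only 8 values {6, 7, 9, 11, 14, 23, 24, 25}, so each is used; only Liam can be 6, hence Liam = 6.
The 7 still-open variables draw from only 7 values {7, 9, 11, 14, 23, 24, 25}, so each is used; only Frank can be 14, hence Frank = 14.
Ivy and Dave between them cover only {9, 24} — a naked pair. Remove those values from Bob, Jack.
So Jack = 7.

7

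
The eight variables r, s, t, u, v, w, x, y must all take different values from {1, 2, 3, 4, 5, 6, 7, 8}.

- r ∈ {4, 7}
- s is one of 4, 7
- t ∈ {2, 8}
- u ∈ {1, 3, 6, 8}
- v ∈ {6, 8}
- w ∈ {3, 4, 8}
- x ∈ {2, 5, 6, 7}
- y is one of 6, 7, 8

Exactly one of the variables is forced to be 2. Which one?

t

The 8 variables together cover exactly {1, 2, 3, 4, 5, 6, 7, 8} — 8 values for 8 variables — and 1 appears only in u's list, so u = 1.
Among the 7 still-open variables, 3 fits only w (and all 7 values in {2, 3, 4, 5, 6, 7, 8} must be used), so w = 3.
Among the 6 still-open variables, 5 fits only x (and all 6 values in {2, 4, 5, 6, 7, 8} must be used), so x = 5.
The 5 still-open variables draw from only 5 values {2, 4, 6, 7, 8}, so each is used; only t can be 2, hence t = 2.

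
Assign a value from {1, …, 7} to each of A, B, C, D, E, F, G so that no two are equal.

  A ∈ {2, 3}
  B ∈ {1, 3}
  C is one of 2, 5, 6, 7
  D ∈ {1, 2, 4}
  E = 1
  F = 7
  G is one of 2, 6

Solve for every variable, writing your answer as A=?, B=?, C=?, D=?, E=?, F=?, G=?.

A=2, B=3, C=5, D=4, E=1, F=7, G=6

E has just one choice, so E = 1. Strike 1 from B, D.
That leaves F = 7. Eliminate 7 elsewhere: C.
B's domain is down to {3}, so B = 3. Strike 3 from A.
That leaves A = 2. So C, D, G can't be 2.
D's domain is down to {4}, so D = 4.
G has just one choice, so G = 6. Strike 6 from C.
That leaves C = 5.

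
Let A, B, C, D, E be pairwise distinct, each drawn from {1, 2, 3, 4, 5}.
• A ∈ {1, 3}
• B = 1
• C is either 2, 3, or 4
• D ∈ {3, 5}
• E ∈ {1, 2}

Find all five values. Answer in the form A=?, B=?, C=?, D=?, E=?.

B has just one choice, so B = 1. Strike 1 from A, E.
That leaves E = 2. Strike 2 from C.
A's domain is down to {3}, so A = 3. Remove 3 from C, D.
C must be 4 (only option left).
D's domain is down to {5}, so D = 5.

A=3, B=1, C=4, D=5, E=2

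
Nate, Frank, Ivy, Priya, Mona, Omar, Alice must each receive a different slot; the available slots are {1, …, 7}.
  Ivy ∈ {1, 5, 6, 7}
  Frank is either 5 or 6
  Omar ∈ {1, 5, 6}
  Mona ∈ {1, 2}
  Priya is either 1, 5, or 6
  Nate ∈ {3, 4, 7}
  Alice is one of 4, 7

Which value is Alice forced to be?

4

Among the 7 variables, 2 fits only Mona (and all 7 values in {1, 2, 3, 4, 5, 6, 7} must be used), so Mona = 2.
The 6 still-open variables together cover exactly {1, 3, 4, 5, 6, 7} — 6 values for 6 variables — and 3 appears only in Nate's list, so Nate = 3.
The 5 still-open variables together cover exactly {1, 4, 5, 6, 7} — 5 values for 5 variables — and 4 appears only in Alice's list, so Alice = 4.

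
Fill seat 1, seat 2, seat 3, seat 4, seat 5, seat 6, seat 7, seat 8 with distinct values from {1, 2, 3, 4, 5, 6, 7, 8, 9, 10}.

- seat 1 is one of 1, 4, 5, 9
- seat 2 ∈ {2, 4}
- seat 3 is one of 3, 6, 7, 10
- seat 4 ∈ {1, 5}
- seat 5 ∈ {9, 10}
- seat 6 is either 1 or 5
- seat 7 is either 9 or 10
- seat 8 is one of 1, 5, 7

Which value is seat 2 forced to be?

2

The 2 variables seat 4 and seat 6 are confined to {1, 5}, which locks those values in; drop them from seat 1, seat 8.
seat 8 has just one choice, so seat 8 = 7. Remove 7 from seat 3.
The 2 variables seat 5 and seat 7 are confined to {9, 10}, which locks those values in; drop them from seat 1, seat 3.
That leaves seat 1 = 4. Strike 4 from seat 2.
So seat 2 = 2.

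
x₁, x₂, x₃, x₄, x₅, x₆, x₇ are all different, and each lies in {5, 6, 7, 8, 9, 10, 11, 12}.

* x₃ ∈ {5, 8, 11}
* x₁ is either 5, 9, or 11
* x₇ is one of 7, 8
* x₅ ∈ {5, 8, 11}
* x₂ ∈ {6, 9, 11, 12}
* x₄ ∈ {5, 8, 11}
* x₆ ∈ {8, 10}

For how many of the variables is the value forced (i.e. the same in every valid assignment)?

The 3 variables x₃, x₄, x₅ are confined to {5, 8, 11}, which locks those values in; drop them from x₁, x₂, x₆, x₇.
x₁ must be 9 (only option left). Strike 9 from x₂.
x₆ has just one choice, so x₆ = 10.
x₇ has just one choice, so x₇ = 7.
Determined: x₁=9, x₆=10, x₇=7. The other variables each still have more than one consistent value. That makes 3.

3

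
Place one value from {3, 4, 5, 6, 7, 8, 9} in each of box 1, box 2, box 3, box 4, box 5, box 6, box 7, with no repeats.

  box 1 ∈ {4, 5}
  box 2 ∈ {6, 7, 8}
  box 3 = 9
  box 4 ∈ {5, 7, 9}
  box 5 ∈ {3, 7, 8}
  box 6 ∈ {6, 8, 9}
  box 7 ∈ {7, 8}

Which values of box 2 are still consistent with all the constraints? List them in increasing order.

box 3 has just one choice, so box 3 = 9. Strike 9 from box 4, box 6.
The 6 still-open variables draw from only 6 values {3, 4, 5, 6, 7, 8}, so each is used; only box 5 can be 3, hence box 5 = 3.
The 5 still-open variables draw from only 5 values {4, 5, 6, 7, 8}, so each is used; only box 1 can be 4, hence box 1 = 4.
The 4 still-open variables together cover exactly {5, 6, 7, 8} — 4 values for 4 variables — and 5 appears only in box 4's list, so box 4 = 5.
No further eliminations apply; box 2 can still be any of 6, 7, 8.

6, 7, 8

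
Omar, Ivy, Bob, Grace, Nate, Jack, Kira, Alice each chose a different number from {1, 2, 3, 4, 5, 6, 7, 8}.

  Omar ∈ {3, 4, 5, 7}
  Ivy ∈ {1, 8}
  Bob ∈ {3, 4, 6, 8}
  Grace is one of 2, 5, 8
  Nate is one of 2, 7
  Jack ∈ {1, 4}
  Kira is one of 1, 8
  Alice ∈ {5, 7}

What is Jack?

4

Among the 8 variables, 6 fits only Bob (and all 8 values in {1, 2, 3, 4, 5, 6, 7, 8} must be used), so Bob = 6.
Among the 7 still-open variables, 3 fits only Omar (and all 7 values in {1, 2, 3, 4, 5, 7, 8} must be used), so Omar = 3.
The 6 still-open variables draw from only 6 values {1, 2, 4, 5, 7, 8}, so each is used; only Jack can be 4, hence Jack = 4.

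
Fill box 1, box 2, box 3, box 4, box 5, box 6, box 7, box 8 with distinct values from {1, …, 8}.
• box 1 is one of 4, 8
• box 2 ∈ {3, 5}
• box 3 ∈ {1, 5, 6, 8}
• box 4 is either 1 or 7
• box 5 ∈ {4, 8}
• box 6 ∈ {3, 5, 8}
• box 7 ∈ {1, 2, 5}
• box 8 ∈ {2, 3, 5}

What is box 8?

2

Among the 8 variables, 6 fits only box 3 (and all 8 values in {1, 2, 3, 4, 5, 6, 7, 8} must be used), so box 3 = 6.
The 7 still-open variables draw from only 7 values {1, 2, 3, 4, 5, 7, 8}, so each is used; only box 4 can be 7, hence box 4 = 7.
Among the 6 still-open variables, 1 fits only box 7 (and all 6 values in {1, 2, 3, 4, 5, 8} must be used), so box 7 = 1.
The 5 still-open variables together cover exactly {2, 3, 4, 5, 8} — 5 values for 5 variables — and 2 appears only in box 8's list, so box 8 = 2.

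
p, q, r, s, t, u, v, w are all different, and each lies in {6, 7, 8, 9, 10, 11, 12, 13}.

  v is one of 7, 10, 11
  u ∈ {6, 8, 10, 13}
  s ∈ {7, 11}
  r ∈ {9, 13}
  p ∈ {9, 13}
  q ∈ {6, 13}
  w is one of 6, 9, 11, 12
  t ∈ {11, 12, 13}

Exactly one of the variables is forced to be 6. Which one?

The 8 variables draw from only 8 values {6, 7, 8, 9, 10, 11, 12, 13}, so each is used; only u can be 8, hence u = 8.
The 7 still-open variables draw from only 7 values {6, 7, 9, 10, 11, 12, 13}, so each is used; only v can be 10, hence v = 10.
The 6 still-open variables draw from only 6 values {6, 7, 9, 11, 12, 13}, so each is used; only s can be 7, hence s = 7.
p and r share exactly the 2 values {9, 13}; by pigeonhole those values go to them, so strike 9, 13 from q, t, w.
So 6 goes to q.

q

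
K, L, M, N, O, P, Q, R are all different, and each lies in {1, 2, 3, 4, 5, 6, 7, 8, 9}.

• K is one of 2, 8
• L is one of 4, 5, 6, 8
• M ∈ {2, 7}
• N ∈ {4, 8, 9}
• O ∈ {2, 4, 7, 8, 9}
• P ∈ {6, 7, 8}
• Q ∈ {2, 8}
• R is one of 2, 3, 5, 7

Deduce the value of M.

The 8 variables draw from only 8 values {2, 3, 4, 5, 6, 7, 8, 9}, so each is used; only R can be 3, hence R = 3.
The 7 still-open variables together cover exactly {2, 4, 5, 6, 7, 8, 9} — 7 values for 7 variables — and 5 appears only in L's list, so L = 5.
The 6 still-open variables draw from only 6 values {2, 4, 6, 7, 8, 9}, so each is used; only P can be 6, hence P = 6.
The 2 variables K and Q are confined to {2, 8}, which locks those values in; drop them from M, N, O.
So M = 7.

7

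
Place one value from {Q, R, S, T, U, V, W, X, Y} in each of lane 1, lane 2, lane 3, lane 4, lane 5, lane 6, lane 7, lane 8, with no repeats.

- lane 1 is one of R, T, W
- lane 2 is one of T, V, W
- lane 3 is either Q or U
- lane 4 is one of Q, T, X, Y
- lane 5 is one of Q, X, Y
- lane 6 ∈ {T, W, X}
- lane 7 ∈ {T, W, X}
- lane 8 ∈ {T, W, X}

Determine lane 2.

The 8 variables draw from only 8 values {Q, R, T, U, V, W, X, Y}, so each is used; only lane 1 can be R, hence lane 1 = R.
The 7 still-open variables together cover exactly {Q, T, U, V, W, X, Y} — 7 values for 7 variables — and U appears only in lane 3's list, so lane 3 = U.
The 6 still-open variables draw from only 6 values {Q, T, V, W, X, Y}, so each is used; only lane 2 can be V, hence lane 2 = V.

V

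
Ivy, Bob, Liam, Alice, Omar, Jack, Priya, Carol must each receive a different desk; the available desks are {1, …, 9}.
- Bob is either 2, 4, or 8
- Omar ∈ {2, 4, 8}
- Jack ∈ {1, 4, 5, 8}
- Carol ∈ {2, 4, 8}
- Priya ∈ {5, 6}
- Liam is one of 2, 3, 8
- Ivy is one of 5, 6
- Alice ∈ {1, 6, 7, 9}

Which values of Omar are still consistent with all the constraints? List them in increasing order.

Ivy and Priya share exactly the 2 values {5, 6}; by pigeonhole those values go to them, so strike 5, 6 from Alice, Jack.
Bob, Omar, Carol share exactly the 3 values {2, 4, 8}; by pigeonhole those values go to them, so strike 2, 4, 8 from Liam, Jack.
That leaves Liam = 3.
Jack must be 1 (only option left). Remove 1 from Alice.
No further eliminations apply; Omar can still be any of 2, 4, 8.

2, 4, 8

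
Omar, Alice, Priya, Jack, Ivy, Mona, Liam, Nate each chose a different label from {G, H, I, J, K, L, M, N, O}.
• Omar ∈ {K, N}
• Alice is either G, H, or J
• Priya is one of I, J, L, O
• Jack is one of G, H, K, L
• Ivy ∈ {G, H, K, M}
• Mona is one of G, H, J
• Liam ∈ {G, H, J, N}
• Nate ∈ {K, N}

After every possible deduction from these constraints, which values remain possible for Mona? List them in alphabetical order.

G, H, J

Omar and Nate share exactly the 2 values {K, N}; by pigeonhole those values go to them, so strike K, N from Jack, Ivy, Liam.
The 3 variables Alice, Mona, Liam are confined to {G, H, J}, which locks those values in; drop them from Priya, Jack, Ivy.
Jack's domain is down to {L}, so Jack = L. So Priya can't be L.
Ivy must be M (only option left).
No further eliminations apply; Mona can still be any of G, H, J.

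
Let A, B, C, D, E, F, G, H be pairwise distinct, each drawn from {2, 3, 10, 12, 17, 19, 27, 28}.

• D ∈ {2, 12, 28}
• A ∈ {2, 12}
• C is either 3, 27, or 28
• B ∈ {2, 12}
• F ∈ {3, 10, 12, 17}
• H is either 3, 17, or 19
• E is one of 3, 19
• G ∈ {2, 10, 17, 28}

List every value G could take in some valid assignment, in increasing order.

Among the 8 variables, 27 fits only C (and all 8 values in {2, 3, 10, 12, 17, 19, 27, 28} must be used), so C = 27.
A and B between them cover only {2, 12} — a naked pair. Remove those values from D, F, G.
D's domain is down to {28}, so D = 28. So G can't be 28.
No further eliminations apply; G can still be any of 10, 17.

10, 17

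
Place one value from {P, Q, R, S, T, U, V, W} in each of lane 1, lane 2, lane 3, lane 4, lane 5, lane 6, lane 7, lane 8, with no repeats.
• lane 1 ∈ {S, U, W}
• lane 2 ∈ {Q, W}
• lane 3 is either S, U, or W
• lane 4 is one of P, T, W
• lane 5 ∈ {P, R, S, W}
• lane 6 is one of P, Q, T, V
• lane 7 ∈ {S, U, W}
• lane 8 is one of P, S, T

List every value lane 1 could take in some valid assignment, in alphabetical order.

S, U, W

The 8 variables draw from only 8 values {P, Q, R, S, T, U, V, W}, so each is used; only lane 5 can be R, hence lane 5 = R.
The 7 still-open variables together cover exactly {P, Q, S, T, U, V, W} — 7 values for 7 variables — and V appears only in lane 6's list, so lane 6 = V.
Among the 6 still-open variables, Q fits only lane 2 (and all 6 values in {P, Q, S, T, U, W} must be used), so lane 2 = Q.
lane 1, lane 3, lane 7 share exactly the 3 values {S, U, W}; by pigeonhole those values go to them, so strike S, U, W from lane 4, lane 8.
No further eliminations apply; lane 1 can still be any of S, U, W.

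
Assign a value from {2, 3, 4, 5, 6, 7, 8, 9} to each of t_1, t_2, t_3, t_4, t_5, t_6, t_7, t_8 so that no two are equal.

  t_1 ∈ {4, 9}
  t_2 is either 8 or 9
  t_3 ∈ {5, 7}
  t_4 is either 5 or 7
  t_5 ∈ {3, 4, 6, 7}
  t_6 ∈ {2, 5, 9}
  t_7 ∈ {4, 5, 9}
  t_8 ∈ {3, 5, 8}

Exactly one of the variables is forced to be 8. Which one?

t_2

Among the 8 variables, 2 fits only t_6 (and all 8 values in {2, 3, 4, 5, 6, 7, 8, 9} must be used), so t_6 = 2.
The 7 still-open variables draw from only 7 values {3, 4, 5, 6, 7, 8, 9}, so each is used; only t_5 can be 6, hence t_5 = 6.
The 6 still-open variables draw from only 6 values {3, 4, 5, 7, 8, 9}, so each is used; only t_8 can be 3, hence t_8 = 3.
The 5 still-open variables together cover exactly {4, 5, 7, 8, 9} — 5 values for 5 variables — and 8 appears only in t_2's list, so t_2 = 8.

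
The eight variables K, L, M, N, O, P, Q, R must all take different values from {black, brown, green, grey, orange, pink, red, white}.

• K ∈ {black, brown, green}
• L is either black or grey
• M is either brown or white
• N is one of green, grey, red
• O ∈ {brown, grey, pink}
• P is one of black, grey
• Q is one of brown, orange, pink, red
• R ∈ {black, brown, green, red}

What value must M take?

Among the 8 variables, orange fits only Q (and all 8 values in {black, brown, green, grey, orange, pink, red, white} must be used), so Q = orange.
The 7 still-open variables draw from only 7 values {black, brown, green, grey, pink, red, white}, so each is used; only O can be pink, hence O = pink.
Among the 6 still-open variables, white fits only M (and all 6 values in {black, brown, green, grey, red, white} must be used), so M = white.

white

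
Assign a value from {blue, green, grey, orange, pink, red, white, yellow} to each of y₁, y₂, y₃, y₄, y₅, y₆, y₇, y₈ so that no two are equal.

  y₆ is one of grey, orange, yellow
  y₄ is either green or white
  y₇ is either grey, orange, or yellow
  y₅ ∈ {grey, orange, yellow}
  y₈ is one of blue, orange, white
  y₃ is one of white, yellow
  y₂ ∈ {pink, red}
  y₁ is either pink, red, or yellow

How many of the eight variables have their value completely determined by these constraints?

3

The 8 variables together cover exactly {blue, green, grey, orange, pink, red, white, yellow} — 8 values for 8 variables — and blue appears only in y₈'s list, so y₈ = blue.
The 7 still-open variables together cover exactly {green, grey, orange, pink, red, white, yellow} — 7 values for 7 variables — and green appears only in y₄'s list, so y₄ = green.
The 6 still-open variables together cover exactly {grey, orange, pink, red, white, yellow} — 6 values for 6 variables — and white appears only in y₃'s list, so y₃ = white.
y₅, y₆, y₇ share exactly the 3 values {grey, orange, yellow}; by pigeonhole those values go to them, so strike grey, orange, yellow from y₁.
Determined: y₃=white, y₄=green, y₈=blue. The other variables each still have more than one consistent value. That makes 3.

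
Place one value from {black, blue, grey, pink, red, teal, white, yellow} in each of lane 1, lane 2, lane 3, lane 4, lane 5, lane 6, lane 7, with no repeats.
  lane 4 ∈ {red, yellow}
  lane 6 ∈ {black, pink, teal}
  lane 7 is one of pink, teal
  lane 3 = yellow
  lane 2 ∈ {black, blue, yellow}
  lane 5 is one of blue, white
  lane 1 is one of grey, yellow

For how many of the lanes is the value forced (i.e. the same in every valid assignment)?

lane 3 must be yellow (only option left). So lane 1, lane 2, lane 4 can't be yellow.
lane 4 must be red (only option left).
lane 1's domain is down to {grey}, so lane 1 = grey.
Determined: lane 1=grey, lane 3=yellow, lane 4=red. The other lanes each still have more than one consistent value. That makes 3.

3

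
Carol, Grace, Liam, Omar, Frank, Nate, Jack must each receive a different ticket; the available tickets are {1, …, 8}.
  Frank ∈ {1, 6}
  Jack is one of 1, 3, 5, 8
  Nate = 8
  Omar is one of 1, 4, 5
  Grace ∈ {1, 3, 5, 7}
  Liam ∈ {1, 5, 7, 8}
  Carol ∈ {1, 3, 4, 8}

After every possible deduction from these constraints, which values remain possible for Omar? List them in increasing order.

1, 4, 5

Nate must be 8 (only option left). Remove 8 from Carol, Liam, Jack.
The 6 still-open variables together cover exactly {1, 3, 4, 5, 6, 7} — 6 values for 6 variables — and 6 appears only in Frank's list, so Frank = 6.
No further eliminations apply; Omar can still be any of 1, 4, 5.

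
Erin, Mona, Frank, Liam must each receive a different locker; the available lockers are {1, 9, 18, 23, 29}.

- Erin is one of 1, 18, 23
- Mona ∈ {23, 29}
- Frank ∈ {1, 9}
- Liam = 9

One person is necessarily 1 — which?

Frank

Liam's domain is down to {9}, so Liam = 9. Eliminate 9 elsewhere: Frank.
So 1 goes to Frank.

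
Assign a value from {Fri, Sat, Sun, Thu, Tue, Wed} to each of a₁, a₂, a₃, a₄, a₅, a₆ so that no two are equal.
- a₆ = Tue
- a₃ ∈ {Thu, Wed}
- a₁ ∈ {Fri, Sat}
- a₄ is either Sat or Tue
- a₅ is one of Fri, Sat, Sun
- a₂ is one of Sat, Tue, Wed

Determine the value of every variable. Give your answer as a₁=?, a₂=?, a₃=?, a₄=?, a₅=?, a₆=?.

a₁=Fri, a₂=Wed, a₃=Thu, a₄=Sat, a₅=Sun, a₆=Tue

a₆ must be Tue (only option left). Remove Tue from a₂, a₄.
a₄ must be Sat (only option left). Eliminate Sat elsewhere: a₁, a₂, a₅.
a₁ must be Fri (only option left). Strike Fri from a₅.
a₂ has just one choice, so a₂ = Wed. So a₃ can't be Wed.
a₃'s domain is down to {Thu}, so a₃ = Thu.
a₅'s domain is down to {Sun}, so a₅ = Sun.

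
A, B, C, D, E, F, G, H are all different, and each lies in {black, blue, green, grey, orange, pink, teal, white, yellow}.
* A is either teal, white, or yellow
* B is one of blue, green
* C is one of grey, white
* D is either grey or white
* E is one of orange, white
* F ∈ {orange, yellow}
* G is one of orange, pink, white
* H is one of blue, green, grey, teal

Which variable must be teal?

The 8 variables draw from only 8 values {blue, green, grey, orange, pink, teal, white, yellow}, so each is used; only G can be pink, hence G = pink.
The 2 variables C and D are confined to {grey, white}, which locks those values in; drop them from A, E, H.
That leaves E = orange. Remove orange from F.
F has just one choice, so F = yellow. So A can't be yellow.
So teal goes to A.

A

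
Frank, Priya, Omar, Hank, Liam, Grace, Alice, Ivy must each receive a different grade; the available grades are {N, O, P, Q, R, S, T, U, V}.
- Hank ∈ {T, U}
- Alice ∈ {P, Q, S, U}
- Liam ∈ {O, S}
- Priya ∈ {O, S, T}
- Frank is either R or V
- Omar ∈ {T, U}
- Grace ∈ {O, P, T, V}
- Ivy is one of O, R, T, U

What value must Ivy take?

R

The 8 variables together cover exactly {O, P, Q, R, S, T, U, V} — 8 values for 8 variables — and Q appears only in Alice's list, so Alice = Q.
Among the 7 still-open variables, P fits only Grace (and all 7 values in {O, P, R, S, T, U, V} must be used), so Grace = P.
Among the 6 still-open variables, V fits only Frank (and all 6 values in {O, R, S, T, U, V} must be used), so Frank = V.
Among the 5 still-open variables, R fits only Ivy (and all 5 values in {O, R, S, T, U} must be used), so Ivy = R.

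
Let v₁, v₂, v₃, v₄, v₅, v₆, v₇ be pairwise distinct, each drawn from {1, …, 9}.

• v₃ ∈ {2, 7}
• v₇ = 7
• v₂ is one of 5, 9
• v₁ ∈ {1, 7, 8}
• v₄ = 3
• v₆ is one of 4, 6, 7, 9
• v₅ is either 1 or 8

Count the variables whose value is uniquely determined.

v₄ has just one choice, so v₄ = 3.
v₇'s domain is down to {7}, so v₇ = 7. Eliminate 7 elsewhere: v₁, v₃, v₆.
That leaves v₃ = 2.
Determined: v₃=2, v₄=3, v₇=7. The other variables each still have more than one consistent value. That makes 3.

3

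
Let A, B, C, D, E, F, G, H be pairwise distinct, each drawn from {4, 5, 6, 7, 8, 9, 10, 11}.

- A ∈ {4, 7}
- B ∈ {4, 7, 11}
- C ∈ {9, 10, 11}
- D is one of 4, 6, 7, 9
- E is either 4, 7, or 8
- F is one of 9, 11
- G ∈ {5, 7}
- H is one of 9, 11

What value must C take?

10

The 8 variables together cover exactly {4, 5, 6, 7, 8, 9, 10, 11} — 8 values for 8 variables — and 5 appears only in G's list, so G = 5.
Among the 7 still-open variables, 6 fits only D (and all 7 values in {4, 6, 7, 8, 9, 10, 11} must be used), so D = 6.
Among the 6 still-open variables, 8 fits only E (and all 6 values in {4, 7, 8, 9, 10, 11} must be used), so E = 8.
The 5 still-open variables together cover exactly {4, 7, 9, 10, 11} — 5 values for 5 variables — and 10 appears only in C's list, so C = 10.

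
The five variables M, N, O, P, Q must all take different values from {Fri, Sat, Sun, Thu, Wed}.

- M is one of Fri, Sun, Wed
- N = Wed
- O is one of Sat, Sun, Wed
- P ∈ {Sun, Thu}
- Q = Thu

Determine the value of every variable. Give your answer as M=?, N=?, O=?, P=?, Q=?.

N has just one choice, so N = Wed. Strike Wed from M, O.
That leaves Q = Thu. Strike Thu from P.
P's domain is down to {Sun}, so P = Sun. Eliminate Sun elsewhere: M, O.
That leaves M = Fri.
O's domain is down to {Sat}, so O = Sat.

M=Fri, N=Wed, O=Sat, P=Sun, Q=Thu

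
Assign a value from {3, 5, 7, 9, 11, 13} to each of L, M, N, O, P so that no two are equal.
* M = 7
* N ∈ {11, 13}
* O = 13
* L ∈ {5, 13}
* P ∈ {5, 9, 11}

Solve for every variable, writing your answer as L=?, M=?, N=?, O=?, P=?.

M has just one choice, so M = 7.
O has just one choice, so O = 13. So L, N can't be 13.
L's domain is down to {5}, so L = 5. So P can't be 5.
That leaves N = 11. Eliminate 11 elsewhere: P.
That leaves P = 9.

L=5, M=7, N=11, O=13, P=9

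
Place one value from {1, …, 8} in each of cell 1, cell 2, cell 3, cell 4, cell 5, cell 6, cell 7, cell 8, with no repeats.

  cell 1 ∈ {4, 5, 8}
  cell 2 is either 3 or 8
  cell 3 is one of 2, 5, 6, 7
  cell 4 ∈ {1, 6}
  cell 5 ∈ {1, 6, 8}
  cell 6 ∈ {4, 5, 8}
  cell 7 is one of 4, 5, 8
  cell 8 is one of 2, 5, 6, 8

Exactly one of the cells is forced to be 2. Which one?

cell 8

The 8 variables together cover exactly {1, 2, 3, 4, 5, 6, 7, 8} — 8 values for 8 variables — and 3 appears only in cell 2's list, so cell 2 = 3.
The 7 still-open variables draw from only 7 values {1, 2, 4, 5, 6, 7, 8}, so each is used; only cell 3 can be 7, hence cell 3 = 7.
Among the 6 still-open variables, 2 fits only cell 8 (and all 6 values in {1, 2, 4, 5, 6, 8} must be used), so cell 8 = 2.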